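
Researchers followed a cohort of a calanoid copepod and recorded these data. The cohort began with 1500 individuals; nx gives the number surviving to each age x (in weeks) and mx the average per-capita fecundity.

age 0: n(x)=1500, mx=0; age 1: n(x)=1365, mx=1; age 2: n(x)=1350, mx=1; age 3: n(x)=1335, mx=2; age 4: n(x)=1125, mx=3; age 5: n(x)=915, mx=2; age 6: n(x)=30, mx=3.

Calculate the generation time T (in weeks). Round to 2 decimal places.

lx = nx/n0 = nx/1500: 1, 0.91, 0.9, 0.89, 0.75, 0.61, 0.02
lx·mx: 0, 0.91, 0.9, 1.78, 2.25, 1.22, 0.06 → R0 = 7.12
x·lx·mx: 0, 0.91, 1.8, 5.34, 9, 6.1, 0.36 → Σ = 23.51
T = 23.51 / 7.12 = 3.301966… → 3.30

3.30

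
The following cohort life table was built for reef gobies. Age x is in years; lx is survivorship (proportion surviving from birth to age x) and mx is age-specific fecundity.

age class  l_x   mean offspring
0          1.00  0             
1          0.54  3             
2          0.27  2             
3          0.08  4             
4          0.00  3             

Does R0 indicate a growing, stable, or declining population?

R0 = Σ lx·mx = 0 + 1.62 + 0.54 + 0.32 + 0 = 2.48
R0 > 1, so the population is growing.

growing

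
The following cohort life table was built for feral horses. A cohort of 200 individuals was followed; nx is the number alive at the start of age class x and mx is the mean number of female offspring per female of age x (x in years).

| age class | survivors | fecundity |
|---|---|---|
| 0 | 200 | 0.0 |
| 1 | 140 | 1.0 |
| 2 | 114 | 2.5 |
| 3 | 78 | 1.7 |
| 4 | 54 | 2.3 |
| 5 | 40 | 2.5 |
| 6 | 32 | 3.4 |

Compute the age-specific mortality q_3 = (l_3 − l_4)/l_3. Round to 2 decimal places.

lx = nx/n0 = nx/200: 1, 0.7, 0.57, 0.39, 0.27, 0.2, 0.16
q_3 = (l_3 − l_4) / l_3 = (0.39 − 0.27) / 0.39
     = 0.12 / 0.39 = 0.307692… → 0.31

0.31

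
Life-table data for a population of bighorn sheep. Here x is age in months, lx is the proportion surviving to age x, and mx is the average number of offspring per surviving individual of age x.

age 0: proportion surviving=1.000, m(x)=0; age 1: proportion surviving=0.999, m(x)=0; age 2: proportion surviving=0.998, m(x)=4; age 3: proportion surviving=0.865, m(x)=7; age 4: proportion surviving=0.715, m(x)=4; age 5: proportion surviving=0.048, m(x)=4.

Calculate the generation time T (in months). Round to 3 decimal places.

lx·mx: 0, 0, 3.992, 6.055, 2.86, 0.192 → R0 = 13.099
x·lx·mx: 0, 0, 7.984, 18.165, 11.44, 0.96 → Σ = 38.549
T = 38.549 / 13.099 = 2.942896… → 2.943

2.943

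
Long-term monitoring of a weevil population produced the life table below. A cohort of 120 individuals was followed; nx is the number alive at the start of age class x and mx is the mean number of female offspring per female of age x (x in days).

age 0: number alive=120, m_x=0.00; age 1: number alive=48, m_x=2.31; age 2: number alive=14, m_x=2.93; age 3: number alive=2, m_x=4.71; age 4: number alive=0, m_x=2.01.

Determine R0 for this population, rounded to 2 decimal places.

lx = nx/n0 = nx/120: 1, 0.4, 0.11667…, 0.01667…, 0
lx·mx by age: 0, 0.924, 0.341833…, 0.0785…, 0
R0 = Σ lx·mx = 1.344333… → 1.34

1.34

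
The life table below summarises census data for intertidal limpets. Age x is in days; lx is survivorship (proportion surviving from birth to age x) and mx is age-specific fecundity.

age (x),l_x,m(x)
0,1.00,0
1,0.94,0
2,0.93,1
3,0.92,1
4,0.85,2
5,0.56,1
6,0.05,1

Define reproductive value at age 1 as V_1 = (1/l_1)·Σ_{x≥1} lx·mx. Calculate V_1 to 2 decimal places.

4.43

lx·mx for x ≥ 1: 0, 0.93, 0.92, 1.7, 0.56, 0.05 → sum = 4.16
V_1 = 4.16 / l_1 = 4.16 / 0.94 = 4.425532… → 4.43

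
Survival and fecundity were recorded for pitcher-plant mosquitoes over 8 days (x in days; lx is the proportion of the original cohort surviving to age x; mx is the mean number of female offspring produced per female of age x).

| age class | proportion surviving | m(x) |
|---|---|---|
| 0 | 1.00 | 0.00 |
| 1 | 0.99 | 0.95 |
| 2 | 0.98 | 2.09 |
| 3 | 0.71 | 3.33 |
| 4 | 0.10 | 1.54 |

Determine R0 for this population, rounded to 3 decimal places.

5.507

lx·mx by age: 0, 0.9405, 2.0482, 2.3643, 0.154
R0 = Σ lx·mx = 5.507 → 5.507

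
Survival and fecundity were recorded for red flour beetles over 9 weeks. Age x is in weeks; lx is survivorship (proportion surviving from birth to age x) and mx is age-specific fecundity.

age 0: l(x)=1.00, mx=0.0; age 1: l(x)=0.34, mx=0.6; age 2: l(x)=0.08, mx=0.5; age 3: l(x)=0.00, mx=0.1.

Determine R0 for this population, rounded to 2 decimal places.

0.24

lx·mx by age: 0, 0.204, 0.04, 0
R0 = Σ lx·mx = 0.244 → 0.24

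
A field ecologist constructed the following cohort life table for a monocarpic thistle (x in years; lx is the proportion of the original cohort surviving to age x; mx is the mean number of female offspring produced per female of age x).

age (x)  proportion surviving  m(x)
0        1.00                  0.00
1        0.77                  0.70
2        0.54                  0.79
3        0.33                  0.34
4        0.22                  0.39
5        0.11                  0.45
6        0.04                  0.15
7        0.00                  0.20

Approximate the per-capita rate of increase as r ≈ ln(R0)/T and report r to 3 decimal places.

R0 = Σ lx·mx = 0 + 0.539 + 0.4266 + 0.1122 + 0.0858 + 0.0495 + 0.006 + 0 = 1.2191
Σ x·lx·mx = 2.3555; T = 2.3555/1.2191 = 1.93216…
r ≈ ln(R0)/T = ln(1.2191)/1.93216… = 0.10253… → 0.103

0.103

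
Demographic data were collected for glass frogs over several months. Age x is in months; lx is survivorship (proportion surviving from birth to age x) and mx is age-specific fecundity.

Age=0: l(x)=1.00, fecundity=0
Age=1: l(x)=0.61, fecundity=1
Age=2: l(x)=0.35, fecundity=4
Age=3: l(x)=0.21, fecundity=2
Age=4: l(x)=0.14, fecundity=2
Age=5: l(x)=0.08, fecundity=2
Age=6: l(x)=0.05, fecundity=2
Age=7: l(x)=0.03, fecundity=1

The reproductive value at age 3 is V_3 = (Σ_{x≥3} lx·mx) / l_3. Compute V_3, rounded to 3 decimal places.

lx·mx for x ≥ 3: 0.42, 0.28, 0.16, 0.1, 0.03 → sum = 0.99
V_3 = 0.99 / l_3 = 0.99 / 0.21 = 4.714286… → 4.714

4.714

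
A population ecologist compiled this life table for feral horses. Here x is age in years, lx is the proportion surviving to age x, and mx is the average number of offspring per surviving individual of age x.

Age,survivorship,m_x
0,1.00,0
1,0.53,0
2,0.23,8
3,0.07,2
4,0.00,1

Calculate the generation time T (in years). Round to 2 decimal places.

2.07

lx·mx: 0, 0, 1.84, 0.14, 0 → R0 = 1.98
x·lx·mx: 0, 0, 3.68, 0.42, 0 → Σ = 4.1
T = 4.1 / 1.98 = 2.070707… → 2.07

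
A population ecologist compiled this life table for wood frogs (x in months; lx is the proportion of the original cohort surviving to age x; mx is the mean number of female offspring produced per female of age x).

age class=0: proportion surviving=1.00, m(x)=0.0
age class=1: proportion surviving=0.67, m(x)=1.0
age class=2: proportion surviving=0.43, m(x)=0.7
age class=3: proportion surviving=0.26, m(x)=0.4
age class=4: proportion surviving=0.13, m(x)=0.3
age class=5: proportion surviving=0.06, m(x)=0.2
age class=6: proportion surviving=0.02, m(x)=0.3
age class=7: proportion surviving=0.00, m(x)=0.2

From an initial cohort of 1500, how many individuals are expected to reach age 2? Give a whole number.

645

Expected survivors = N0 · l_2 = 1500 × 0.43 = 645 → 645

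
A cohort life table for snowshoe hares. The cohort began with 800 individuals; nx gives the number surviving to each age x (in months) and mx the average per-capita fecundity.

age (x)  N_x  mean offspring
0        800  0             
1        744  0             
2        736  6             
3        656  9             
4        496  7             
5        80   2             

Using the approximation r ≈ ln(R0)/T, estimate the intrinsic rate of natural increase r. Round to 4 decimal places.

lx = nx/n0 = nx/800: 1, 0.93, 0.92, 0.82, 0.62, 0.1
R0 = Σ lx·mx = 0 + 0 + 5.52 + 7.38 + 4.34 + 0.2 = 17.44
Σ x·lx·mx = 51.54; T = 51.54/17.44 = 2.95528…
r ≈ ln(R0)/T = ln(17.44)/2.95528… = 0.967344… → 0.9673

0.9673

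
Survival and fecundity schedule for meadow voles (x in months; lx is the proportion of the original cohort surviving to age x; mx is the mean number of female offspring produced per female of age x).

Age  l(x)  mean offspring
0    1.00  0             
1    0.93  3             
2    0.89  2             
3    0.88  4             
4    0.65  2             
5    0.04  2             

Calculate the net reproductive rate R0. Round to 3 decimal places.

lx·mx by age: 0, 2.79, 1.78, 3.52, 1.3, 0.08
R0 = Σ lx·mx = 9.47 → 9.470

9.470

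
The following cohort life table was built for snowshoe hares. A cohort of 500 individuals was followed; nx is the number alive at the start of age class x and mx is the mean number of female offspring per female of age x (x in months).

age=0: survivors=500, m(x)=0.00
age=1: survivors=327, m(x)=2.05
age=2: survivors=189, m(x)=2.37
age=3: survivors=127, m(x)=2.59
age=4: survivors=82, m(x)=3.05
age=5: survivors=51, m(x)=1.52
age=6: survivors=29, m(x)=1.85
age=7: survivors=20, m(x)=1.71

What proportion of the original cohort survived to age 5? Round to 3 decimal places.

l_5 = n_5/n_0 = 51/500 = 0.102 → 0.102

0.102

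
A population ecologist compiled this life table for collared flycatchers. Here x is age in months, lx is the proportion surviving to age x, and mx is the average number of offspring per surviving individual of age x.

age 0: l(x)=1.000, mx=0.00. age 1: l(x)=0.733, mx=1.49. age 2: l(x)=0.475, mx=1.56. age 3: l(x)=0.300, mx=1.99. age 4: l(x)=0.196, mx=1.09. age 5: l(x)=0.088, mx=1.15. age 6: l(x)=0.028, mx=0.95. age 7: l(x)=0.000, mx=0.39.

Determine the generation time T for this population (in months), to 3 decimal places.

2.123

lx·mx: 0, 1.09217, 0.741, 0.597, 0.21364, 0.1012, 0.0266, 0 → R0 = 2.77161
x·lx·mx: 0, 1.09217, 1.482, 1.791, 0.85456, 0.506, 0.1596, 0 → Σ = 5.88533
T = 5.88533 / 2.77161 = 2.123434… → 2.123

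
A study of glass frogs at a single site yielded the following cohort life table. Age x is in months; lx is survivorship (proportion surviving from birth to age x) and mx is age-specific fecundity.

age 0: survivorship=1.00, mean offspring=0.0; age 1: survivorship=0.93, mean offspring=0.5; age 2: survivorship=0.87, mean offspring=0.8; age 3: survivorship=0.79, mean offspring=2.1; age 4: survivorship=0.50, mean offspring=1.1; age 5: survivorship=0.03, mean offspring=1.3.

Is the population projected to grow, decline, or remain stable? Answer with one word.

R0 = Σ lx·mx = 0 + 0.465 + 0.696 + 1.659 + 0.55 + 0.039 = 3.409
R0 > 1, so the population is growing.

growing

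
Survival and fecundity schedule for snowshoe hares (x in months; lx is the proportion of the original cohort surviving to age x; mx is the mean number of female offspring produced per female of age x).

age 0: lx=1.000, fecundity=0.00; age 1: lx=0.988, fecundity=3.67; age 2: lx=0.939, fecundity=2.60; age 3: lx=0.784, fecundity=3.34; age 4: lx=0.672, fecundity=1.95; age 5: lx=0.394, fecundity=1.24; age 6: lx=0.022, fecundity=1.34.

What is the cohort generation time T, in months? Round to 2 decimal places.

lx·mx: 0, 3.62596, 2.4414, 2.61856, 1.3104, 0.48856, 0.02948 → R0 = 10.51436
x·lx·mx: 0, 3.62596, 4.8828, 7.85568, 5.2416, 2.4428, 0.17688 → Σ = 24.22572
T = 24.22572 / 10.51436 = 2.30406… → 2.30

2.30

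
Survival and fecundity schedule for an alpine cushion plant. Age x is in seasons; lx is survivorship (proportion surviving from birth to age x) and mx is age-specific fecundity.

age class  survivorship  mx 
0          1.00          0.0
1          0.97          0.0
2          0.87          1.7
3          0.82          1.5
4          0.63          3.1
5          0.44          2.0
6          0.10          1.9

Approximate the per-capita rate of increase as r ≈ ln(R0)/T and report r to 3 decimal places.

R0 = Σ lx·mx = 0 + 0 + 1.479 + 1.23 + 1.953 + 0.88 + 0.19 = 5.732
Σ x·lx·mx = 20; T = 20/5.732 = 3.48918…
r ≈ ln(R0)/T = ln(5.732)/3.48918… = 0.50042… → 0.500

0.500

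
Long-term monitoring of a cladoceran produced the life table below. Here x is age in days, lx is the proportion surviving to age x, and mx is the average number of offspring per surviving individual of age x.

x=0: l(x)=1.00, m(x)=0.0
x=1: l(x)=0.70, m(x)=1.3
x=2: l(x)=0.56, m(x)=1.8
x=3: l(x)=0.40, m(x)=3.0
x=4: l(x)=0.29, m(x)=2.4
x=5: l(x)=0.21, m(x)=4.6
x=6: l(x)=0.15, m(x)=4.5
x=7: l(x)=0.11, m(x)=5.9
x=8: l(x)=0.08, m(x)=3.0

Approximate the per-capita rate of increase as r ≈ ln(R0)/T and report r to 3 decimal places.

0.475

R0 = Σ lx·mx = 0 + 0.91 + 1.008 + 1.2 + 0.696 + 0.966 + 0.675 + 0.649 + 0.24 = 6.344
Σ x·lx·mx = 24.653; T = 24.653/6.344 = 3.88603…
r ≈ ln(R0)/T = ln(6.344)/3.88603… = 0.47542… → 0.475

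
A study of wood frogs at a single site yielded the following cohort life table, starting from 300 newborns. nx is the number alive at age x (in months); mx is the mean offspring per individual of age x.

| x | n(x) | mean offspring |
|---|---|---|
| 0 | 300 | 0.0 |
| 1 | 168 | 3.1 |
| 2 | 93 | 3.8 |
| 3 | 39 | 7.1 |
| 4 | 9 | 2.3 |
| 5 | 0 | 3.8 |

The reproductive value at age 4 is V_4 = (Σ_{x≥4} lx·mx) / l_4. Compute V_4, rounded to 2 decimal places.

lx = nx/n0 = nx/300: 1, 0.56, 0.31, 0.13, 0.03, 0
lx·mx for x ≥ 4: 0.069, 0 → sum = 0.069
V_4 = 0.069 / l_4 = 0.069 / 0.03 = 2.3 → 2.30

2.30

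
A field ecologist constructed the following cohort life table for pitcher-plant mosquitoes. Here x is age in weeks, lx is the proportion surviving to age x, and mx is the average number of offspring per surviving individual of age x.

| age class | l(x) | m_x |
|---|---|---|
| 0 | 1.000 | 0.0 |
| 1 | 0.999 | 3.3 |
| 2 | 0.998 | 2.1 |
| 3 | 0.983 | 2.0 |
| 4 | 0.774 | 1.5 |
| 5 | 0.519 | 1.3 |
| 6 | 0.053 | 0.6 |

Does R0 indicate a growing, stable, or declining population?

R0 = Σ lx·mx = 0 + 3.2967 + 2.0958 + 1.966 + 1.161 + 0.6747 + 0.0318 = 9.226
R0 > 1, so the population is growing.

growing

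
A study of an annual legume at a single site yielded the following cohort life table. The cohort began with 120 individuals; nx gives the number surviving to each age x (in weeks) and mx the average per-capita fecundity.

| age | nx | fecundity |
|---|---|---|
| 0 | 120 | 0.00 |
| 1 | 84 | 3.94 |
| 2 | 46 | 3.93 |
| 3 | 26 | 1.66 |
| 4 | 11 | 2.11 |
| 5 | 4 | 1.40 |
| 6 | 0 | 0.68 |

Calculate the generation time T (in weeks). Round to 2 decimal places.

1.62

lx = nx/n0 = nx/120: 1, 0.7, 0.38333…, 0.21667…, 0.09167…, 0.03333…, 0
lx·mx: 0, 2.758, 1.5065…, 0.359667…, 0.193417…, 0.046667…, 0 → R0 = 4.86425…
x·lx·mx: 0, 2.758, 3.013…, 1.079…, 0.773667…, 0.233333…, 0 → Σ = 7.857…
T = 7.857… / 4.86425… = 1.615254… → 1.62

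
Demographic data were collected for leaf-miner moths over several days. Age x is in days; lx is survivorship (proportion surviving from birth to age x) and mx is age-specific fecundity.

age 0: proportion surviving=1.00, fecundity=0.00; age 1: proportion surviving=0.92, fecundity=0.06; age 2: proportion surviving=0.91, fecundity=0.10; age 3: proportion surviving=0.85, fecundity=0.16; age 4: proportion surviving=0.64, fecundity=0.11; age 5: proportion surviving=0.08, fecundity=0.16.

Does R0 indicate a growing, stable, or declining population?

declining

R0 = Σ lx·mx = 0 + 0.0552 + 0.091 + 0.136 + 0.0704 + 0.0128 = 0.3654
R0 < 1, so the population is declining.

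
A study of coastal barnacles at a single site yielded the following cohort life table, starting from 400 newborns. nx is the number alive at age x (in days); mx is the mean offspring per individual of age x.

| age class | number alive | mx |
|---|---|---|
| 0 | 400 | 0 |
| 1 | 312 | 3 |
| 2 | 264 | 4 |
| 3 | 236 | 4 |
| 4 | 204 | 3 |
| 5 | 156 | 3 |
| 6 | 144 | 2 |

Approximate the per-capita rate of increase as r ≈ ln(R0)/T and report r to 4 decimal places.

lx = nx/n0 = nx/400: 1, 0.78, 0.66, 0.59, 0.51, 0.39, 0.36
R0 = Σ lx·mx = 0 + 2.34 + 2.64 + 2.36 + 1.53 + 1.17 + 0.72 = 10.76
Σ x·lx·mx = 30.99; T = 30.99/10.76 = 2.88011…
r ≈ ln(R0)/T = ln(10.76)/2.88011… = 0.824911… → 0.8249

0.8249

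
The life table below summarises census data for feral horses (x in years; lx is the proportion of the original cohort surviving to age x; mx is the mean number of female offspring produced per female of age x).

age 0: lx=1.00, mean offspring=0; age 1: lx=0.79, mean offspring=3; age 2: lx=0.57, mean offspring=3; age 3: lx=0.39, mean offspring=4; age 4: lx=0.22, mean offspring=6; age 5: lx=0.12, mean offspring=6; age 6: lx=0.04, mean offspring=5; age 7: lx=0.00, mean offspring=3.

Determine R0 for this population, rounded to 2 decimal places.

lx·mx by age: 0, 2.37, 1.71, 1.56, 1.32, 0.72, 0.2, 0
R0 = Σ lx·mx = 7.88 → 7.88

7.88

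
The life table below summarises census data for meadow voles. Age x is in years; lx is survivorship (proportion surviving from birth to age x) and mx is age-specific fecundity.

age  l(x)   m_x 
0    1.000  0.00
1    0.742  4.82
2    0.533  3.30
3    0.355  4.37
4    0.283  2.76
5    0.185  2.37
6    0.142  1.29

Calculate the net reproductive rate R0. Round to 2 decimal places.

lx·mx by age: 0, 3.57644, 1.7589, 1.55135, 0.78108, 0.43845, 0.18318
R0 = Σ lx·mx = 8.2894 → 8.29

8.29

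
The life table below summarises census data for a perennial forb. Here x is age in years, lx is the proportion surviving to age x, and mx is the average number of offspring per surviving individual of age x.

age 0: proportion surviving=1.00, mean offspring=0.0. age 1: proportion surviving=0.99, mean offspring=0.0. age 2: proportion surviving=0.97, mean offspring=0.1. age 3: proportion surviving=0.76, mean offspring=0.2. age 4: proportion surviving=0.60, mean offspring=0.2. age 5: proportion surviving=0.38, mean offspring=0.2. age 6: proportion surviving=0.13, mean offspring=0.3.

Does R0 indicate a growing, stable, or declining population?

R0 = Σ lx·mx = 0 + 0 + 0.097 + 0.152 + 0.12 + 0.076 + 0.039 = 0.484
R0 < 1, so the population is declining.

declining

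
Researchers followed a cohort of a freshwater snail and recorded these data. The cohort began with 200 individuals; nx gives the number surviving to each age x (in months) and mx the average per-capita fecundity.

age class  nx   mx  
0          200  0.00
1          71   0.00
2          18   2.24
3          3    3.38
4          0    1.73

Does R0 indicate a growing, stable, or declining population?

declining

lx = nx/n0 = nx/200: 1, 0.355, 0.09, 0.015, 0
R0 = Σ lx·mx = 0 + 0 + 0.2016 + 0.0507 + 0 = 0.2523
R0 < 1, so the population is declining.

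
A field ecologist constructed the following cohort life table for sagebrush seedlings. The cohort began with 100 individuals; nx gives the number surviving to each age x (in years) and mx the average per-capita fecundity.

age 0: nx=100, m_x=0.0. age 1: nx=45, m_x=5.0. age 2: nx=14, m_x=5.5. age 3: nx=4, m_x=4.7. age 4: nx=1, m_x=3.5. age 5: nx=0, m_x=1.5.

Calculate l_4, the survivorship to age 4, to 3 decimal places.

l_4 = n_4/n_0 = 1/100 = 0.01 → 0.010

0.010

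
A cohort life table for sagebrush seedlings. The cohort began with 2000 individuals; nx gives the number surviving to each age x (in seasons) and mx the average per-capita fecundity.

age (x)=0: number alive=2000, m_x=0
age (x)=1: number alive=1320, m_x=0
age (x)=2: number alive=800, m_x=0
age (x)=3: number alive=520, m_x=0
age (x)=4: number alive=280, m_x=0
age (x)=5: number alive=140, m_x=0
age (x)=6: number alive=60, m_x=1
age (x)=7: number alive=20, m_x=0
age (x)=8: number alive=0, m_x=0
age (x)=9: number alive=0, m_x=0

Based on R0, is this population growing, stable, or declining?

lx = nx/n0 = nx/2000: 1, 0.66, 0.4, 0.26, 0.14, 0.07, 0.03, 0.01, 0, 0
R0 = Σ lx·mx = 0 + 0 + 0 + 0 + 0 + 0 + 0.03 + 0 + 0 + 0 = 0.03
R0 < 1, so the population is declining.

declining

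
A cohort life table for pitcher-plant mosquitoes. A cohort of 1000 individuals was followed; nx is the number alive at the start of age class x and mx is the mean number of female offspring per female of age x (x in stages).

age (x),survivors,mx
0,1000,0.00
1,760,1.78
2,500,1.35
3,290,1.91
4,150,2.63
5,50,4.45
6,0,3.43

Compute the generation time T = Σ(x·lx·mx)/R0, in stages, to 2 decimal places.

lx = nx/n0 = nx/1000: 1, 0.76, 0.5, 0.29, 0.15, 0.05, 0
lx·mx: 0, 1.3528, 0.675, 0.5539, 0.3945, 0.2225, 0 → R0 = 3.1987
x·lx·mx: 0, 1.3528, 1.35, 1.6617, 1.578, 1.1125, 0 → Σ = 7.055
T = 7.055 / 3.1987 = 2.205584… → 2.21

2.21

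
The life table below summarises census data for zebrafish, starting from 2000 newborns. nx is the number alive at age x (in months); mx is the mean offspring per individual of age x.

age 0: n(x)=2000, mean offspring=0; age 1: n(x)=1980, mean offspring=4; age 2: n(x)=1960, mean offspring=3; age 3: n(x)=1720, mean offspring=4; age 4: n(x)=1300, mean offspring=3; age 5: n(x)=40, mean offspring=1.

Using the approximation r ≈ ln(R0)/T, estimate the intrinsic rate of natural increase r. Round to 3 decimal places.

lx = nx/n0 = nx/2000: 1, 0.99, 0.98, 0.86, 0.65, 0.02
R0 = Σ lx·mx = 0 + 3.96 + 2.94 + 3.44 + 1.95 + 0.02 = 12.31
Σ x·lx·mx = 28.06; T = 28.06/12.31 = 2.27945…
r ≈ ln(R0)/T = ln(12.31)/2.27945… = 1.10132… → 1.101

1.101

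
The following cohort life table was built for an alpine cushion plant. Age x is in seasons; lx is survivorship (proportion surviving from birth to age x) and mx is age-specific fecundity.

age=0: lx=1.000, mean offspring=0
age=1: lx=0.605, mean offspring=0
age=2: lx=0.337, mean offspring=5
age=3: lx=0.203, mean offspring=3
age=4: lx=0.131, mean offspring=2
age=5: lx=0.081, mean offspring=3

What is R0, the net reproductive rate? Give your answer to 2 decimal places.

lx·mx by age: 0, 0, 1.685, 0.609, 0.262, 0.243
R0 = Σ lx·mx = 2.799 → 2.80

2.80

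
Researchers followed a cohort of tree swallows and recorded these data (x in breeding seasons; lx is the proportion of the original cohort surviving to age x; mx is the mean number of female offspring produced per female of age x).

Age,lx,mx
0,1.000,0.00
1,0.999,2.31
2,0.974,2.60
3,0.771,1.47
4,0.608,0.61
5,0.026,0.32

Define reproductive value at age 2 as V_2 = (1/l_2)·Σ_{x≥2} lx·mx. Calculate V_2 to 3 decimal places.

lx·mx for x ≥ 2: 2.5324, 1.13337, 0.37088, 0.00832 → sum = 4.04497
V_2 = 4.04497 / l_2 = 4.04497 / 0.974 = 4.152947… → 4.153

4.153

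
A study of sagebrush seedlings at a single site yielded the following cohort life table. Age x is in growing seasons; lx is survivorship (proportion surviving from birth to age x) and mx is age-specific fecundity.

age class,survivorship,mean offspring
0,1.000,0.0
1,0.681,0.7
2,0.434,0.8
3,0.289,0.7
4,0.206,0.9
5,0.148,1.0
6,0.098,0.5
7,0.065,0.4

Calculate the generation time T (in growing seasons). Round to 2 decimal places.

lx·mx: 0, 0.4767, 0.3472, 0.2023, 0.1854, 0.148, 0.049, 0.026 → R0 = 1.4346
x·lx·mx: 0, 0.4767, 0.6944, 0.6069, 0.7416, 0.74, 0.294, 0.182 → Σ = 3.7356
T = 3.7356 / 1.4346 = 2.603931… → 2.60

2.60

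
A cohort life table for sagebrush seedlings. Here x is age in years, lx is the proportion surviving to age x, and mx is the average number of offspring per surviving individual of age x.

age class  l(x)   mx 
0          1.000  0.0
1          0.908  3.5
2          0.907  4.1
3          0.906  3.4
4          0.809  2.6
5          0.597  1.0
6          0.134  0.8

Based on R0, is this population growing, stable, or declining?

R0 = Σ lx·mx = 0 + 3.178 + 3.7187 + 3.0804 + 2.1034 + 0.597 + 0.1072 = 12.7847
R0 > 1, so the population is growing.

growing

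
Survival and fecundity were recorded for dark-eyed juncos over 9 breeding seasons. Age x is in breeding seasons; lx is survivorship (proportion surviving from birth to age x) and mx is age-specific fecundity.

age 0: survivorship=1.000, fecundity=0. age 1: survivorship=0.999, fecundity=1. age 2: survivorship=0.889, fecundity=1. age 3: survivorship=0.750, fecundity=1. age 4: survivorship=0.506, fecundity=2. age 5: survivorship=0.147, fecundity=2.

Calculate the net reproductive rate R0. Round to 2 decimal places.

3.94

lx·mx by age: 0, 0.999, 0.889, 0.75, 1.012, 0.294
R0 = Σ lx·mx = 3.944 → 3.94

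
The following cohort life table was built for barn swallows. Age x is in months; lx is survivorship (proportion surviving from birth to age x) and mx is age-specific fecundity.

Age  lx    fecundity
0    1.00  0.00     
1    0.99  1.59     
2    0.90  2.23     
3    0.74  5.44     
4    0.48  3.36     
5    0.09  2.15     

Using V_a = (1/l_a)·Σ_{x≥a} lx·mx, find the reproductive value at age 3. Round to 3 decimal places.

7.881

lx·mx for x ≥ 3: 4.0256, 1.6128, 0.1935 → sum = 5.8319
V_3 = 5.8319 / l_3 = 5.8319 / 0.74 = 7.880946… → 7.881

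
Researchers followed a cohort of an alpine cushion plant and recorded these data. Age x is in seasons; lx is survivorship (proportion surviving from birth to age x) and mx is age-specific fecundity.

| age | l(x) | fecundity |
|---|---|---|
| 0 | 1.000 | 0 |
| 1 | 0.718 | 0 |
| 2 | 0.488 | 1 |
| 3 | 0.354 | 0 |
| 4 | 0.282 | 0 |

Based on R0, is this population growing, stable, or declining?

declining

R0 = Σ lx·mx = 0 + 0 + 0.488 + 0 + 0 = 0.488
R0 < 1, so the population is declining.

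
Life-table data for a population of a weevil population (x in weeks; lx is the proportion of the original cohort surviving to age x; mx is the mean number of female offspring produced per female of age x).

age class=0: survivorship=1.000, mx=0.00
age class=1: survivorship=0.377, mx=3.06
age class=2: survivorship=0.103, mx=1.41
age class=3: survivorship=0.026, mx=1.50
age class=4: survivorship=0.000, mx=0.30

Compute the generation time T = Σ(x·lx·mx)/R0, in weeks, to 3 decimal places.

1.167

lx·mx: 0, 1.15362, 0.14523, 0.039, 0 → R0 = 1.33785
x·lx·mx: 0, 1.15362, 0.29046, 0.117, 0 → Σ = 1.56108
T = 1.56108 / 1.33785 = 1.166857… → 1.167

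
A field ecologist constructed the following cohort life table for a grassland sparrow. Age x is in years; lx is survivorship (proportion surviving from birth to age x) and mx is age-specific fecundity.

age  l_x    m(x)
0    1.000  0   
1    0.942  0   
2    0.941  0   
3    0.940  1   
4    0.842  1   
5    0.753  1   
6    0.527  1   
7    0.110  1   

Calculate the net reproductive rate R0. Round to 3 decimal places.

3.172

lx·mx by age: 0, 0, 0, 0.94, 0.842, 0.753, 0.527, 0.11
R0 = Σ lx·mx = 3.172 → 3.172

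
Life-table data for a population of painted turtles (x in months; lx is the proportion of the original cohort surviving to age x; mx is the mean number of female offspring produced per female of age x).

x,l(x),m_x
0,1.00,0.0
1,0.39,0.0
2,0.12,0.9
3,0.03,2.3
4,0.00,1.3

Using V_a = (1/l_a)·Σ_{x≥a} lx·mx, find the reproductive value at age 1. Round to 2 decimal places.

0.45

lx·mx for x ≥ 1: 0, 0.108, 0.069, 0 → sum = 0.177
V_1 = 0.177 / l_1 = 0.177 / 0.39 = 0.453846… → 0.45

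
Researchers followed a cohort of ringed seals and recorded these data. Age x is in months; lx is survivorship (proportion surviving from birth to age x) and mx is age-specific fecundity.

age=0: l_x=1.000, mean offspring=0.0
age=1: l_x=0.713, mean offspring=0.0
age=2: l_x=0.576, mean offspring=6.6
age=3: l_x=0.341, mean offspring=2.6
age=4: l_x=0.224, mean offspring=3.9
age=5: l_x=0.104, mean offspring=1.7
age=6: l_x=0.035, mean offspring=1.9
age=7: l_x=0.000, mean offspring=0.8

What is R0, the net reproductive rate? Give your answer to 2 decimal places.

5.81

lx·mx by age: 0, 0, 3.8016, 0.8866, 0.8736, 0.1768, 0.0665, 0
R0 = Σ lx·mx = 5.8051 → 5.81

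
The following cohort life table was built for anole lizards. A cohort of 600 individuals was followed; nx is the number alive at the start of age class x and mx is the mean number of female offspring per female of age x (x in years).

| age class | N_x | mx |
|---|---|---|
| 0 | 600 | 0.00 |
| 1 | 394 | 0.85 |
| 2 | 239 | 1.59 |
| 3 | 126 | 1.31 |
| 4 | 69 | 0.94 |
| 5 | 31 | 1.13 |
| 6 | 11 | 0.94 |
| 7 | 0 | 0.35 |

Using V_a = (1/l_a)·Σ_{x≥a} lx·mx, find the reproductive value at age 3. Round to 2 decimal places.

lx = nx/n0 = nx/600: 1, 0.65667…, 0.39833…, 0.21, 0.115, 0.05167…, 0.01833…, 0
lx·mx for x ≥ 3: 0.2751, 0.1081, 0.058383…, 0.017233…, 0 → sum = 0.458817…
V_3 = 0.458817… / l_3 = 0.458817… / 0.21 = 2.184841… → 2.18

2.18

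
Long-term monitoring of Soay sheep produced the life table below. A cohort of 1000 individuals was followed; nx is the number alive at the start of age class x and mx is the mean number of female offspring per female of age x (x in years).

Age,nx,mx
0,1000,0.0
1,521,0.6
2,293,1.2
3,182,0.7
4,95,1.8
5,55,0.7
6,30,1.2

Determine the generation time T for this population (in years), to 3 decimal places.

lx = nx/n0 = nx/1000: 1, 0.521, 0.293, 0.182, 0.095, 0.055, 0.03
lx·mx: 0, 0.3126, 0.3516, 0.1274, 0.171, 0.0385, 0.036 → R0 = 1.0371
x·lx·mx: 0, 0.3126, 0.7032, 0.3822, 0.684, 0.1925, 0.216 → Σ = 2.4905
T = 2.4905 / 1.0371 = 2.401408… → 2.401

2.401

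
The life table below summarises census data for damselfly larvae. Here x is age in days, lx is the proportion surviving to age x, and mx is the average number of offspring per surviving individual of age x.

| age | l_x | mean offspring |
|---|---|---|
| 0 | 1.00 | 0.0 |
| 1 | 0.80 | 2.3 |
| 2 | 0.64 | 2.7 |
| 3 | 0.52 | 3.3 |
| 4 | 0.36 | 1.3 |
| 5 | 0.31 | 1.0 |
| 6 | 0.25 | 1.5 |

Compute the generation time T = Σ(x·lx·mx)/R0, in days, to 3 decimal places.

lx·mx: 0, 1.84, 1.728, 1.716, 0.468, 0.31, 0.375 → R0 = 6.437
x·lx·mx: 0, 1.84, 3.456, 5.148, 1.872, 1.55, 2.25 → Σ = 16.116
T = 16.116 / 6.437 = 2.503651… → 2.504

2.504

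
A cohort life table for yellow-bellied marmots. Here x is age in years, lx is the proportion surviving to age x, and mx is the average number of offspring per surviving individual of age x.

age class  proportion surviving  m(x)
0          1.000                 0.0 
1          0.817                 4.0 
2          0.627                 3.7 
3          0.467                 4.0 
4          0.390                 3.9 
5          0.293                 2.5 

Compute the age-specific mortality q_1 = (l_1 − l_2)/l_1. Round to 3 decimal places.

0.233

q_1 = (l_1 − l_2) / l_1 = (0.817 − 0.627) / 0.817
     = 0.19 / 0.817 = 0.232558… → 0.233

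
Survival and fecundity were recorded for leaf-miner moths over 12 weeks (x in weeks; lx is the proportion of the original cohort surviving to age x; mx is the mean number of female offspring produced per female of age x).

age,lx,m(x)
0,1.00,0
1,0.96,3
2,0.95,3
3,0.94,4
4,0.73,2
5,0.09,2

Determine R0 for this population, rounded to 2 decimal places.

11.13

lx·mx by age: 0, 2.88, 2.85, 3.76, 1.46, 0.18
R0 = Σ lx·mx = 11.13 → 11.13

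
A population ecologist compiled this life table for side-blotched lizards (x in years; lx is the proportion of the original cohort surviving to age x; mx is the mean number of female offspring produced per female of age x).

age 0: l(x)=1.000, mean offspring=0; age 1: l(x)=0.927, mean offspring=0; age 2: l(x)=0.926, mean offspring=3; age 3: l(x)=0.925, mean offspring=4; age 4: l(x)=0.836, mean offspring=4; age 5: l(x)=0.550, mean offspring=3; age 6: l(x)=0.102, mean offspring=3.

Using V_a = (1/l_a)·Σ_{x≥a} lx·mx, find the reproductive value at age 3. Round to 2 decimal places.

lx·mx for x ≥ 3: 3.7, 3.344, 1.65, 0.306 → sum = 9
V_3 = 9 / l_3 = 9 / 0.925 = 9.72973… → 9.73

9.73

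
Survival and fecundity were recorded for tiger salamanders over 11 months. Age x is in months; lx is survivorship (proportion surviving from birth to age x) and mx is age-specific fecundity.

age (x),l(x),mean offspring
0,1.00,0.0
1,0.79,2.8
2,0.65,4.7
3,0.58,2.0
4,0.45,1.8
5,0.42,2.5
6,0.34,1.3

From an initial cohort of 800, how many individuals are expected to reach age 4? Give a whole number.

360

Expected survivors = N0 · l_4 = 800 × 0.45 = 360 → 360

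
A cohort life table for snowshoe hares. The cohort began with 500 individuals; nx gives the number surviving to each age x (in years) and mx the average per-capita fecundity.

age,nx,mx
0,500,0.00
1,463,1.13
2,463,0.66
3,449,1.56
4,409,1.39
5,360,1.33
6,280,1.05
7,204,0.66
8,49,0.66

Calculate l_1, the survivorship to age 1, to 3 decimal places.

0.926

l_1 = n_1/n_0 = 463/500 = 0.926 → 0.926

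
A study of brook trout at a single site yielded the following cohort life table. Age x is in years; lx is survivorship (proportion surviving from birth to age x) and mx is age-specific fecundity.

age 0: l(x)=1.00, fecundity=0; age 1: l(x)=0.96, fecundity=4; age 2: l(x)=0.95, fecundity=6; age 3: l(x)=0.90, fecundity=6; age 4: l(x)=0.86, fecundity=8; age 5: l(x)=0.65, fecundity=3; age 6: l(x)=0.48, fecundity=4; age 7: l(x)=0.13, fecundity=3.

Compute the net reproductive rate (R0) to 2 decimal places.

lx·mx by age: 0, 3.84, 5.7, 5.4, 6.88, 1.95, 1.92, 0.39
R0 = Σ lx·mx = 26.08 → 26.08

26.08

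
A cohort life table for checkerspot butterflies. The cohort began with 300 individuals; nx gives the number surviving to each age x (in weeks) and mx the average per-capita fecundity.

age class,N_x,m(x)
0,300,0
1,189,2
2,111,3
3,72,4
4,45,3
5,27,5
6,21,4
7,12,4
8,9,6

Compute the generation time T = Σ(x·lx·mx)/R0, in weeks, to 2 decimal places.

lx = nx/n0 = nx/300: 1, 0.63, 0.37, 0.24, 0.15, 0.09, 0.07, 0.04, 0.03
lx·mx: 0, 1.26, 1.11, 0.96, 0.45, 0.45, 0.28, 0.16, 0.18 → R0 = 4.85
x·lx·mx: 0, 1.26, 2.22, 2.88, 1.8, 2.25, 1.68, 1.12, 1.44 → Σ = 14.65
T = 14.65 / 4.85 = 3.020619… → 3.02

3.02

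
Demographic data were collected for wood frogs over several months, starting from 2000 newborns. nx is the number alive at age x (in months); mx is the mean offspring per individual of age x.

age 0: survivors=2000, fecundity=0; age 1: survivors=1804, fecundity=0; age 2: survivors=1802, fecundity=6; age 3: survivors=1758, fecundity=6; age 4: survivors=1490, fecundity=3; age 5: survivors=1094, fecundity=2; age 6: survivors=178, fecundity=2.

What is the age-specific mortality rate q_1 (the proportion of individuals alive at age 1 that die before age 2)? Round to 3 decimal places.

0.001

lx = nx/n0 = nx/2000: 1, 0.902, 0.901, 0.879, 0.745, 0.547, 0.089
q_1 = (l_1 − l_2) / l_1 = (0.902 − 0.901) / 0.902
     = 0.001 / 0.902 = 0.001109… → 0.001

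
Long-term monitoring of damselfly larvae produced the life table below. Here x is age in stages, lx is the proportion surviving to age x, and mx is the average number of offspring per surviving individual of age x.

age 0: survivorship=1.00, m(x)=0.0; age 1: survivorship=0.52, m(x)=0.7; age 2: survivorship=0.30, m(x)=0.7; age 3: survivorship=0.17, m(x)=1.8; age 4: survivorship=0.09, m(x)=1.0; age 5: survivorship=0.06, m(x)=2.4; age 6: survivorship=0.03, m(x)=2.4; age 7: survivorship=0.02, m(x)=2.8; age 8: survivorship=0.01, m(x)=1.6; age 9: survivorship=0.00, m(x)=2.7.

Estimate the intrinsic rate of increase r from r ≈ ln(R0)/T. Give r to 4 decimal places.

R0 = Σ lx·mx = 0 + 0.364 + 0.21 + 0.306 + 0.09 + 0.144 + 0.072 + 0.056 + 0.016 + 0 = 1.258
Σ x·lx·mx = 3.734; T = 3.734/1.258 = 2.9682…
r ≈ ln(R0)/T = ln(1.258)/2.9682… = 0.077327… → 0.0773

0.0773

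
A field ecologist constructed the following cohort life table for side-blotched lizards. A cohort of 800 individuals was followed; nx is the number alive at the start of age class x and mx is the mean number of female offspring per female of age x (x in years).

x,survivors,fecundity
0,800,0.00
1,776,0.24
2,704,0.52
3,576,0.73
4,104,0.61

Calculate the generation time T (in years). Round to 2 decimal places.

2.35

lx = nx/n0 = nx/800: 1, 0.97, 0.88, 0.72, 0.13
lx·mx: 0, 0.2328, 0.4576, 0.5256, 0.0793 → R0 = 1.2953
x·lx·mx: 0, 0.2328, 0.9152, 1.5768, 0.3172 → Σ = 3.042
T = 3.042 / 1.2953 = 2.348491… → 2.35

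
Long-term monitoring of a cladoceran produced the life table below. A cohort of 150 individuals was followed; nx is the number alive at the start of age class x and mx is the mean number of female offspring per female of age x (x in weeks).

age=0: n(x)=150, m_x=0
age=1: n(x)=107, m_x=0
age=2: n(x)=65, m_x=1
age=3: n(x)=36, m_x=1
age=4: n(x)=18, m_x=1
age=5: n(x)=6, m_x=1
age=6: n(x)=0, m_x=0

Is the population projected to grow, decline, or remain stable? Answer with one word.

declining

lx = nx/n0 = nx/150: 1, 0.71333…, 0.43333…, 0.24, 0.12, 0.04, 0
R0 = Σ lx·mx = 0 + 0 + 0.433333… + 0.24 + 0.12 + 0.04 + 0 = 0.833333…
R0 < 1, so the population is declining.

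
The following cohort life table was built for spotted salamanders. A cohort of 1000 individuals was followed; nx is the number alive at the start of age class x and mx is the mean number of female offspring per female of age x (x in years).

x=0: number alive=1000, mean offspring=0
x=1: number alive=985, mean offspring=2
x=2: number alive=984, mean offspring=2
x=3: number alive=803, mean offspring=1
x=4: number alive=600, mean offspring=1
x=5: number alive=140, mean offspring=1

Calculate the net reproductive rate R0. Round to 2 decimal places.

5.48

lx = nx/n0 = nx/1000: 1, 0.985, 0.984, 0.803, 0.6, 0.14
lx·mx by age: 0, 1.97, 1.968, 0.803, 0.6, 0.14
R0 = Σ lx·mx = 5.481 → 5.48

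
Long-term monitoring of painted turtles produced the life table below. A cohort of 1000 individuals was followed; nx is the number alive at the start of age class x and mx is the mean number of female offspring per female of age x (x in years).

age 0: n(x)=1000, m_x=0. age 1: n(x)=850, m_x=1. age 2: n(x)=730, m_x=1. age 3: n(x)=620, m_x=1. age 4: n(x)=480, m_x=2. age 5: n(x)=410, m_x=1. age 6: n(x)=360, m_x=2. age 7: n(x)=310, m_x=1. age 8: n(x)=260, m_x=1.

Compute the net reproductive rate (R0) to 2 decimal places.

lx = nx/n0 = nx/1000: 1, 0.85, 0.73, 0.62, 0.48, 0.41, 0.36, 0.31, 0.26
lx·mx by age: 0, 0.85, 0.73, 0.62, 0.96, 0.41, 0.72, 0.31, 0.26
R0 = Σ lx·mx = 4.86 → 4.86

4.86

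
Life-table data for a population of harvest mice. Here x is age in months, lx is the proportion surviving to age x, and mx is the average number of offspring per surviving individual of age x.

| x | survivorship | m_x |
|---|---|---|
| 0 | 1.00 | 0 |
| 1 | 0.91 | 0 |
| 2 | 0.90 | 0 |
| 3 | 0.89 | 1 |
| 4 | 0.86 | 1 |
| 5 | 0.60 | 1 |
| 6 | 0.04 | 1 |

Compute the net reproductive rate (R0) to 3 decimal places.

2.390

lx·mx by age: 0, 0, 0, 0.89, 0.86, 0.6, 0.04
R0 = Σ lx·mx = 2.39 → 2.390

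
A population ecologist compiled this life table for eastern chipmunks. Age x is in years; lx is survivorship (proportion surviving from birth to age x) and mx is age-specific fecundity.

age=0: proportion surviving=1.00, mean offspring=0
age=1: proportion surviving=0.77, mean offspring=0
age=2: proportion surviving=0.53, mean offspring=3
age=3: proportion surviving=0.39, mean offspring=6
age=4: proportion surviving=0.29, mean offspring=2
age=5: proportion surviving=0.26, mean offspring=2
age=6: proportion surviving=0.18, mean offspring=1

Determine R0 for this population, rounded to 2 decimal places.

lx·mx by age: 0, 0, 1.59, 2.34, 0.58, 0.52, 0.18
R0 = Σ lx·mx = 5.21 → 5.21

5.21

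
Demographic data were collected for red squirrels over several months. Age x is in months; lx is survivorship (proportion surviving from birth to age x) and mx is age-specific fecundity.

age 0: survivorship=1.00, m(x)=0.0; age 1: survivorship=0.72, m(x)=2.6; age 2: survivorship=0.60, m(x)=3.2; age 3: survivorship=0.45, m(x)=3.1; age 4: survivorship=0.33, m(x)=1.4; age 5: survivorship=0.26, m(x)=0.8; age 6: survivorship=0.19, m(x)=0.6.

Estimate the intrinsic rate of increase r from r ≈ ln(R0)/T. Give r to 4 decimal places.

0.7922

R0 = Σ lx·mx = 0 + 1.872 + 1.92 + 1.395 + 0.462 + 0.208 + 0.114 = 5.971
Σ x·lx·mx = 13.469; T = 13.469/5.971 = 2.25574…
r ≈ ln(R0)/T = ln(5.971)/2.25574… = 0.792165… → 0.7922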